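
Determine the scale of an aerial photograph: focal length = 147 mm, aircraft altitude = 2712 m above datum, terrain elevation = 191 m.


scale = f / (H - h) = 147 mm / 2521 m = 147 / 2521000 = 1:17150

1:17150


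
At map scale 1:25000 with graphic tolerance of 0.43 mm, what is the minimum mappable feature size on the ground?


ground = 0.43 mm * 25000 / 1000 = 10.75 m

10.75 m


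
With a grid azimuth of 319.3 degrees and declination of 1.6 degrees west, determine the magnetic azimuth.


magnetic azimuth = grid azimuth - declination (east +ve)
mag_az = 319.3 - -1.6 = 320.9 degrees

320.9 degrees


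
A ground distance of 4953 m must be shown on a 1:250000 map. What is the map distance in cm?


map_cm = 4953 * 100 / 250000 = 1.9812 cm ≈ 1.98 cm

1.98 cm


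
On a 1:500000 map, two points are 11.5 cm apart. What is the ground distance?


ground = 11.5 cm * 500000 / 100 = 57500.0 m = 57.5 km

57.5 km


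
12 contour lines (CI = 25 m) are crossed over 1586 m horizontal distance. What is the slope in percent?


elevation change = 12 * 25 = 300 m
slope = 300 / 1586 * 100 = 18.9%

18.9%


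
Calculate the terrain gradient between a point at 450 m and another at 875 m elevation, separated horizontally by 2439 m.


gradient = (875 - 450) / 2439 = 425 / 2439 = 0.1743

0.1743


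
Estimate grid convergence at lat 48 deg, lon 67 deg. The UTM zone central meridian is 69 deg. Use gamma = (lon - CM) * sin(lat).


gamma = (67 - 69) * sin(48) = -2 * 0.743145 = -1.486 degrees

-1.486 degrees


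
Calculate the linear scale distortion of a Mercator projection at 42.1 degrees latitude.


SF = 1 / cos(42.1) = 1 / 0.741976 = 1.348

1.348


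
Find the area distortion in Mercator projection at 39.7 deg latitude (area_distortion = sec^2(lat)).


area_distortion = 1/cos^2(39.7) = 1.689

1.689


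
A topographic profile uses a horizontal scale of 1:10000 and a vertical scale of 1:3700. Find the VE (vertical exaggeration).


VE = horizontal_scale / vertical_scale = 10000 / 3700 ≈ 2.7

2.7x


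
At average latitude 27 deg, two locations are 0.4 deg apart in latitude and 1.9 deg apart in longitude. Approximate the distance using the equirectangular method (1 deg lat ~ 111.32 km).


dlat_km = 0.4 * 111.32 = 44.528
dlon_km = 1.9 * 111.32 * cos(27) ≈ 188.455
dist = sqrt(44.528^2 + 188.455^2) ≈ 193.6 km

193.6 km


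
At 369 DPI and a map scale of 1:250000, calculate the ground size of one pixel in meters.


pixel_cm = 2.54 / 369 ≈ 0.006883 cm
ground = pixel_cm * 250000 / 100 = 2.54 * 250000 / (369 * 100) = 635000 / 36900 ≈ 17.21 m

17.21 m


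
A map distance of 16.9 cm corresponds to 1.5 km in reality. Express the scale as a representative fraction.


ground = 1.5 km = 150000 cm; RF denominator = ground / map = 150000 / 16.9 ≈ 8876; RF = 1:8876

1:8876


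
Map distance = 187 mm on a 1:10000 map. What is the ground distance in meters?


ground = 187 mm * 10000 / 1000 = 1870.0 m

1870.0 m


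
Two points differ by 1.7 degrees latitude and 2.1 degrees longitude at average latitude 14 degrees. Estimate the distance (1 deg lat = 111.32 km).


dlat_km = 1.7 * 111.32 = 189.244
dlon_km = 2.1 * 111.32 * cos(14) ≈ 226.828
dist = sqrt(189.244^2 + 226.828^2) ≈ 295.4 km

295.4 km


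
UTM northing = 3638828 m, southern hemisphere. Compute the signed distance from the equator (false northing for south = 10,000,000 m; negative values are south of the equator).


For southern: actual = 3638828 - 10000000 = -6361172 m

-6361172 m


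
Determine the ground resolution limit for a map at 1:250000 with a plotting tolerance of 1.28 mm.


ground = 1.28 mm * 250000 / 1000 = 320.0 m

320.0 m


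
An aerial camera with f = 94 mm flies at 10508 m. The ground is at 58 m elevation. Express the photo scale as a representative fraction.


scale = f / (H - h) = 94 mm / 10450 m = 94 / 10450000 = 1:111170

1:111170


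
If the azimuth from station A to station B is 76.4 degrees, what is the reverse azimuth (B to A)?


back azimuth = (76.4 + 180) mod 360 = 256.4 degrees

256.4 degrees


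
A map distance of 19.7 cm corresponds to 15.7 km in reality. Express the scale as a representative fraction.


ground = 15.7 km = 1570000 cm; RF denominator = ground / map = 1570000 / 19.7 ≈ 79695; RF = 1:79695

1:79695


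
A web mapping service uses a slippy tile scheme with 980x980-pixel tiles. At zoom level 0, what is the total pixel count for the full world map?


tiles per axis = 2^0 = 1
total tiles = 1^2 = 1
pixels per axis = 1 * 980 = 980
total pixels = 980^2 = 960400

960400 pixels


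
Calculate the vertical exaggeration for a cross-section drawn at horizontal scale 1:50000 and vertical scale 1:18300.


VE = horizontal_scale / vertical_scale = 50000 / 18300 ≈ 2.7

2.7x


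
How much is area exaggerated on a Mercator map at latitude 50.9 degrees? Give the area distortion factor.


area_distortion = 1/cos^2(50.9) = 2.514

2.514


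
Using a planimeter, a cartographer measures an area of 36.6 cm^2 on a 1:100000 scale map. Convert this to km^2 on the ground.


ground_area = 36.6 * (100000/100)^2 = 36600000.0 m^2 = 36.6 km^2

36.6 km^2


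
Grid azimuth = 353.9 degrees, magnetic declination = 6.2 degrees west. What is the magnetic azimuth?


magnetic azimuth = grid azimuth - declination (east +ve)
mag_az = 353.9 - -6.2 = 0.1 degrees

0.1 degrees


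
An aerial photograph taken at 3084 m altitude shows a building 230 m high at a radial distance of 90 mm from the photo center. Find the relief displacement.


d = h * r / H = 230 * 90 / 3084 = 6.71 mm

6.71 mm


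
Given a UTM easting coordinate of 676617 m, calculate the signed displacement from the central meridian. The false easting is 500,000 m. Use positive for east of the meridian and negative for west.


displacement = 676617 - 500000 = 176617 m

176617 m


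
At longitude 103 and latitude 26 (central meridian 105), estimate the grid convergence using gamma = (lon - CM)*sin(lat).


gamma = (103 - 105) * sin(26) = -2 * 0.438371 = -0.877 degrees

-0.877 degrees


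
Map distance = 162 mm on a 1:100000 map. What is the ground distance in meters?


ground = 162 mm * 100000 / 1000 = 16200.0 m

16200.0 m


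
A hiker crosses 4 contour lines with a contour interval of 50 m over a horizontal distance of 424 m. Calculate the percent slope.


elevation change = 4 * 50 = 200 m
slope = 200 / 424 * 100 = 47.2%

47.2%


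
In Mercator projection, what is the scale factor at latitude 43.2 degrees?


SF = 1 / cos(43.2) = 1 / 0.728969 = 1.372

1.372


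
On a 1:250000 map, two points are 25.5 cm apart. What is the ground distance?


ground = 25.5 cm * 250000 / 100 = 63750.0 m = 63.75 km

63.75 km


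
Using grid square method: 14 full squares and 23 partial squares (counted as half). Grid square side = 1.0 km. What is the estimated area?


effective squares = 14 + 23 * 0.5 = 25.5
area = 25.5 * 1.0 = 25.5 km^2

25.5 km^2


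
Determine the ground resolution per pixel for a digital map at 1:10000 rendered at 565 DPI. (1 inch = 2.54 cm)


pixel_cm = 2.54 / 565 ≈ 0.004496 cm
ground = pixel_cm * 10000 / 100 = 2.54 * 10000 / (565 * 100) = 25400 / 56500 ≈ 0.45 m

0.45 m


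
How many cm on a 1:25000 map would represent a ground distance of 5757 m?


map_cm = 5757 * 100 / 25000 = 23.028 cm ≈ 23.03 cm

23.03 cm


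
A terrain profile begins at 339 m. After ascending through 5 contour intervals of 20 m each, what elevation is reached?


elevation = 339 + 5 * 20 = 439 m

439 m


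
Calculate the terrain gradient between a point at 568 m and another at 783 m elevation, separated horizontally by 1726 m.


gradient = (783 - 568) / 1726 = 215 / 1726 = 0.1246

0.1246


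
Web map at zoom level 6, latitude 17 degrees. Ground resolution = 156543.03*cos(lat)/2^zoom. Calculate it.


res = 156543.03 * cos(17) / 2^6 = 156543.03 * 0.95630476 / 64 = 2339.11 m/pixel

2339.11 m/pixel


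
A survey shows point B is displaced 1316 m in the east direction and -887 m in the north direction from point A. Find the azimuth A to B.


az = atan2(1316, -887) = 124.0 deg
adjusted to 0-360: 124.0 degrees

124.0 degrees


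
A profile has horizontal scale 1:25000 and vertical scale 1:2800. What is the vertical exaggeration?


VE = horizontal_scale / vertical_scale = 25000 / 2800 ≈ 8.9

8.9x


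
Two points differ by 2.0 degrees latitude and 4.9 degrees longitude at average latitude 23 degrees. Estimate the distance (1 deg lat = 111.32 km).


dlat_km = 2.0 * 111.32 = 222.64
dlon_km = 4.9 * 111.32 * cos(23) ≈ 502.106
dist = sqrt(222.64^2 + 502.106^2) ≈ 549.3 km

549.3 km


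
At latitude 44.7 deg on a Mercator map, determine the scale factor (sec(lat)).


SF = 1 / cos(44.7) = 1 / 0.710799 = 1.407

1.407


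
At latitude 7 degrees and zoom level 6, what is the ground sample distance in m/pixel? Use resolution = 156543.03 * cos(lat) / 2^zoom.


res = 156543.03 * cos(7) / 2^6 = 156543.03 * 0.99254615 / 64 = 2427.75 m/pixel

2427.75 m/pixel


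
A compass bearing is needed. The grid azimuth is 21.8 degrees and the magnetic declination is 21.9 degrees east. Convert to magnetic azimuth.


magnetic azimuth = grid azimuth - declination (east +ve)
mag_az = 21.8 - 21.9 = 359.9 degrees

359.9 degrees


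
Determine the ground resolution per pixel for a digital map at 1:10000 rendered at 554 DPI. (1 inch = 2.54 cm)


pixel_cm = 2.54 / 554 ≈ 0.004585 cm
ground = pixel_cm * 10000 / 100 = 2.54 * 10000 / (554 * 100) = 25400 / 55400 ≈ 0.46 m

0.46 m


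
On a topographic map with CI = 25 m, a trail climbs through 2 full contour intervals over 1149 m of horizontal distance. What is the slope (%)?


elevation change = 2 * 25 = 50 m
slope = 50 / 1149 * 100 = 4.4%

4.4%


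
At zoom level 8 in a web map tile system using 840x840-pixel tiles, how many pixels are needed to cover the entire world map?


tiles per axis = 2^8 = 256
total tiles = 256^2 = 65536
pixels per axis = 256 * 840 = 215040
total pixels = 215040^2 = 46242201600

46242201600 pixels


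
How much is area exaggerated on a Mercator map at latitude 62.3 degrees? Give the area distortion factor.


area_distortion = 1/cos^2(62.3) = 4.628

4.628


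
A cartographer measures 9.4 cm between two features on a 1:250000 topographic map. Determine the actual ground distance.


ground = 9.4 cm * 250000 / 100 = 23500.0 m = 23.5 km

23.5 km


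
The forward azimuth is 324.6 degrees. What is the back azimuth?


back azimuth = (324.6 + 180) mod 360 = 144.6 degrees

144.6 degrees


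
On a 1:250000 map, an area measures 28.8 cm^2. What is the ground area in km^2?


ground_area = 28.8 * (250000/100)^2 = 180000000.0 m^2 = 180.0 km^2

180.0 km^2


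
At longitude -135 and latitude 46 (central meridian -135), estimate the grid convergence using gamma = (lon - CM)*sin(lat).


gamma = (-135 - -135) * sin(46) = 0 * 0.71934 = 0.0 degrees

0.0 degrees


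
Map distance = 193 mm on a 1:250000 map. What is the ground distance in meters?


ground = 193 mm * 250000 / 1000 = 48250.0 m

48250.0 m


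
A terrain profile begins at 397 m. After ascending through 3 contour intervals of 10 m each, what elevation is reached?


elevation = 397 + 3 * 10 = 427 m

427 m


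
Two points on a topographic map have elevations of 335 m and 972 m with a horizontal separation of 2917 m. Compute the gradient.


gradient = (972 - 335) / 2917 = 637 / 2917 = 0.2184

0.2184


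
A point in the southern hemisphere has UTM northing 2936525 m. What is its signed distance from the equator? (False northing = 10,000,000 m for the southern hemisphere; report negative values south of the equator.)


For southern: actual = 2936525 - 10000000 = -7063475 m

-7063475 m


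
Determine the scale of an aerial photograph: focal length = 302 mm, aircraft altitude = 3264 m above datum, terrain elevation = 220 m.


scale = f / (H - h) = 302 mm / 3044 m = 302 / 3044000 = 1:10079

1:10079


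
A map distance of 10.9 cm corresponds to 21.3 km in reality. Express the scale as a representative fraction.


ground = 21.3 km = 2130000 cm; RF denominator = ground / map = 2130000 / 10.9 ≈ 195413; RF = 1:195413

1:195413


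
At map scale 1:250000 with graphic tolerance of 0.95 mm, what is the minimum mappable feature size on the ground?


ground = 0.95 mm * 250000 / 1000 = 237.5 m

237.5 m


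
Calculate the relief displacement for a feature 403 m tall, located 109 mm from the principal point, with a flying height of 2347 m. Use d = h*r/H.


d = h * r / H = 403 * 109 / 2347 = 18.72 mm

18.72 mm


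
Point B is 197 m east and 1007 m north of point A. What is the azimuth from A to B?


az = atan2(197, 1007) = 11.1 deg
adjusted to 0-360: 11.1 degrees

11.1 degrees


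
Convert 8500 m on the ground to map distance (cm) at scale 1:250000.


map_cm = 8500 * 100 / 250000 = 3.4 cm

3.4 cm


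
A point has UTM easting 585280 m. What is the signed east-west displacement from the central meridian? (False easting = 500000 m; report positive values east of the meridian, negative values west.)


displacement = 585280 - 500000 = 85280 m

85280 m


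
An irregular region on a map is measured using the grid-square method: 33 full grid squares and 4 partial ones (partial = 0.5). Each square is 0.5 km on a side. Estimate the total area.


effective squares = 33 + 4 * 0.5 = 35.0
area = 35.0 * 0.25 = 8.75 km^2

8.75 km^2


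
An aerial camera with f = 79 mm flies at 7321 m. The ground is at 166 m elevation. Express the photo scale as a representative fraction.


scale = f / (H - h) = 79 mm / 7155 m = 79 / 7155000 = 1:90570

1:90570


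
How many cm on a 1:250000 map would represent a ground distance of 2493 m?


map_cm = 2493 * 100 / 250000 = 0.9972 cm ≈ 1.0 cm

1.0 cm


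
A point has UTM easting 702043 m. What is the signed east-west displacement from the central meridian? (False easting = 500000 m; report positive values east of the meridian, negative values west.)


displacement = 702043 - 500000 = 202043 m

202043 m


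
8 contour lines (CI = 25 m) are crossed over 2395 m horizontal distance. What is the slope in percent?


elevation change = 8 * 25 = 200 m
slope = 200 / 2395 * 100 = 8.4%

8.4%


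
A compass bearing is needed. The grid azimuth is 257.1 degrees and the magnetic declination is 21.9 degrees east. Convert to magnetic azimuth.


magnetic azimuth = grid azimuth - declination (east +ve)
mag_az = 257.1 - 21.9 = 235.2 degrees

235.2 degrees


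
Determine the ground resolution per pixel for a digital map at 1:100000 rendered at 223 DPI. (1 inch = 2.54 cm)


pixel_cm = 2.54 / 223 ≈ 0.01139 cm
ground = pixel_cm * 100000 / 100 = 2.54 * 100000 / (223 * 100) = 254000 / 22300 ≈ 11.39 m

11.39 m


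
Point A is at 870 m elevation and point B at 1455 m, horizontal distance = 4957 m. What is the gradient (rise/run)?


gradient = (1455 - 870) / 4957 = 585 / 4957 = 0.118

0.118


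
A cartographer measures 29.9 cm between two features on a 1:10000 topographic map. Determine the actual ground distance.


ground = 29.9 cm * 10000 / 100 = 2990.0 m = 2.99 km

2.99 km


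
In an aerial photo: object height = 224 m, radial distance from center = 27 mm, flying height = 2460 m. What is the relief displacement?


d = h * r / H = 224 * 27 / 2460 = 2.46 mm

2.46 mm


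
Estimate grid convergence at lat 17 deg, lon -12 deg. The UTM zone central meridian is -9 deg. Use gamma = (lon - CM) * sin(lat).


gamma = (-12 - -9) * sin(17) = -3 * 0.292372 = -0.877 degrees

-0.877 degrees


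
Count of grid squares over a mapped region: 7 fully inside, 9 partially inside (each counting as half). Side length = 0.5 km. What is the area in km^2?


effective squares = 7 + 9 * 0.5 = 11.5
area = 11.5 * 0.25 = 2.875 km^2

2.875 km^2


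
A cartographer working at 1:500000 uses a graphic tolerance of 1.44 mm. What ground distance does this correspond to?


ground = 1.44 mm * 500000 / 1000 = 720.0 m

720.0 m


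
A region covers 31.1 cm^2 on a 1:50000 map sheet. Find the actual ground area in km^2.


ground_area = 31.1 * (50000/100)^2 = 7775000.0 m^2 = 7.775 km^2

7.775 km^2


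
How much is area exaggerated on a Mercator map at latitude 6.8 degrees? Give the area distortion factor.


area_distortion = 1/cos^2(6.8) = 1.014

1.014


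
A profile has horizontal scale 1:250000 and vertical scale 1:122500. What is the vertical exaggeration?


VE = horizontal_scale / vertical_scale = 250000 / 122500 ≈ 2.0

2.0x


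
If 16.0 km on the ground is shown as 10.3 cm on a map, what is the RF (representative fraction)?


ground = 16.0 km = 1600000 cm; RF denominator = ground / map = 1600000 / 10.3 ≈ 155340; RF = 1:155340

1:155340


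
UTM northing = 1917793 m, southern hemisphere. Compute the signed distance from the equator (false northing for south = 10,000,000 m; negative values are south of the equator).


For southern: actual = 1917793 - 10000000 = -8082207 m

-8082207 m


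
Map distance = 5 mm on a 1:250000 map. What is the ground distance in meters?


ground = 5 mm * 250000 / 1000 = 1250.0 m

1250.0 m


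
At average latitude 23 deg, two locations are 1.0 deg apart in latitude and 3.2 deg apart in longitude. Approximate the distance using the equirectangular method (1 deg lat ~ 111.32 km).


dlat_km = 1.0 * 111.32 = 111.32
dlon_km = 3.2 * 111.32 * cos(23) ≈ 327.906
dist = sqrt(111.32^2 + 327.906^2) ≈ 346.3 km

346.3 km


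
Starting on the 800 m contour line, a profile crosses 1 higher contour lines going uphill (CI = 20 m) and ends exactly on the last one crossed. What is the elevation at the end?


elevation = 800 + 1 * 20 = 820 m

820 m


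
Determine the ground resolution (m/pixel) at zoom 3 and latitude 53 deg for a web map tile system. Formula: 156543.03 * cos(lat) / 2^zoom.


res = 156543.03 * cos(53) / 2^3 = 156543.03 * 0.60181502 / 8 = 11776.24 m/pixel

11776.24 m/pixel


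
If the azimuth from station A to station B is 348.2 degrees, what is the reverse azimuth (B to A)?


back azimuth = (348.2 + 180) mod 360 = 168.2 degrees

168.2 degrees


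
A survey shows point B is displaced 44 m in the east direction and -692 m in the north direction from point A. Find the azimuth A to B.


az = atan2(44, -692) = 176.4 deg
adjusted to 0-360: 176.4 degrees

176.4 degrees


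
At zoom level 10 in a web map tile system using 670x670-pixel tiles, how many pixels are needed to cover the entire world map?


tiles per axis = 2^10 = 1024
total tiles = 1024^2 = 1048576
pixels per axis = 1024 * 670 = 686080
total pixels = 686080^2 = 470705766400

470705766400 pixels


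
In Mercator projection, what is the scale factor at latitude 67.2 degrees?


SF = 1 / cos(67.2) = 1 / 0.387516 = 2.581

2.581


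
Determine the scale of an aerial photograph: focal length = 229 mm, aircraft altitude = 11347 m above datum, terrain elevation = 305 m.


scale = f / (H - h) = 229 mm / 11042 m = 229 / 11042000 = 1:48218

1:48218


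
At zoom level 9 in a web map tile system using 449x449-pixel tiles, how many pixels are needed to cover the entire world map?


tiles per axis = 2^9 = 512
total tiles = 512^2 = 262144
pixels per axis = 512 * 449 = 229888
total pixels = 229888^2 = 52848492544

52848492544 pixels


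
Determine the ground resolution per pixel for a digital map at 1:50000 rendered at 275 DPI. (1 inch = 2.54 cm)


pixel_cm = 2.54 / 275 ≈ 0.009236 cm
ground = pixel_cm * 50000 / 100 = 2.54 * 50000 / (275 * 100) = 127000 / 27500 ≈ 4.62 m

4.62 m


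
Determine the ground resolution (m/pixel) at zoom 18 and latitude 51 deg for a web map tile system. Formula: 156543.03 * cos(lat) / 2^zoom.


res = 156543.03 * cos(51) / 2^18 = 156543.03 * 0.62932039 / 262144 = 0.38 m/pixel

0.38 m/pixel


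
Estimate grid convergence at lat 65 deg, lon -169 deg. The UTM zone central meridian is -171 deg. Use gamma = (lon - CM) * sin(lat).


gamma = (-169 - -171) * sin(65) = 2 * 0.906308 = 1.813 degrees

1.813 degrees


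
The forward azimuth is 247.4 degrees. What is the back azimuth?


back azimuth = (247.4 + 180) mod 360 = 67.4 degrees

67.4 degrees


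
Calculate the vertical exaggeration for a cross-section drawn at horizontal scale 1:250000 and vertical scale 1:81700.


VE = horizontal_scale / vertical_scale = 250000 / 81700 ≈ 3.1

3.1x


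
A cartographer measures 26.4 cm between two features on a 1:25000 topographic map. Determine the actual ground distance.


ground = 26.4 cm * 25000 / 100 = 6600.0 m = 6.6 km

6.6 km


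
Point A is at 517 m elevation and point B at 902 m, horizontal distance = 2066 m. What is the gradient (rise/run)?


gradient = (902 - 517) / 2066 = 385 / 2066 = 0.1864

0.1864


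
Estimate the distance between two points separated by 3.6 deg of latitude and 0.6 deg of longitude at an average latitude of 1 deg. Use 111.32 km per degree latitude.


dlat_km = 3.6 * 111.32 = 400.752
dlon_km = 0.6 * 111.32 * cos(1) ≈ 66.782
dist = sqrt(400.752^2 + 66.782^2) ≈ 406.3 km

406.3 km


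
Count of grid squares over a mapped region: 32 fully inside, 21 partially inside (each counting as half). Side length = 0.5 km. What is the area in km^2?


effective squares = 32 + 21 * 0.5 = 42.5
area = 42.5 * 0.25 = 10.625 km^2

10.625 km^2


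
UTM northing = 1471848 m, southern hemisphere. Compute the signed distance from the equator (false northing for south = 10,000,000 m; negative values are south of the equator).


For southern: actual = 1471848 - 10000000 = -8528152 m

-8528152 m


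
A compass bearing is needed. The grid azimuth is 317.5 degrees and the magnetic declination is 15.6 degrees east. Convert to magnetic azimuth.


magnetic azimuth = grid azimuth - declination (east +ve)
mag_az = 317.5 - 15.6 = 301.9 degrees

301.9 degrees


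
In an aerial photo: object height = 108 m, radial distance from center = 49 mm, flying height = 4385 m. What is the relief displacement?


d = h * r / H = 108 * 49 / 4385 = 1.21 mm

1.21 mm


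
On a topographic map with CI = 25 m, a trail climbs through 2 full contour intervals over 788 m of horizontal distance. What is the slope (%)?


elevation change = 2 * 25 = 50 m
slope = 50 / 788 * 100 = 6.3%

6.3%


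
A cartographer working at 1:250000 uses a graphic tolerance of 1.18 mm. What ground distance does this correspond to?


ground = 1.18 mm * 250000 / 1000 = 295.0 m

295.0 m


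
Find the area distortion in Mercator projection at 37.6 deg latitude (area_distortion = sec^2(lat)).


area_distortion = 1/cos^2(37.6) = 1.593

1.593


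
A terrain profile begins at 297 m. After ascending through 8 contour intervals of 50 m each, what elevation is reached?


elevation = 297 + 8 * 50 = 697 m

697 m


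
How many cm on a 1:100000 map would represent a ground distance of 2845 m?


map_cm = 2845 * 100 / 100000 = 2.845 cm ≈ 2.85 cm

2.85 cm


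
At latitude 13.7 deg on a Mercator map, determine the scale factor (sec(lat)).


SF = 1 / cos(13.7) = 1 / 0.971549 = 1.029

1.029


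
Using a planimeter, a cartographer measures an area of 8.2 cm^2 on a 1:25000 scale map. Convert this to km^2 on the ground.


ground_area = 8.2 * (25000/100)^2 = 512500.0 m^2 = 0.5125 km^2 ≈ 0.513 km^2

0.513 km^2


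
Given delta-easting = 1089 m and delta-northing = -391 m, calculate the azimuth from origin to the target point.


az = atan2(1089, -391) = 109.8 deg
adjusted to 0-360: 109.8 degrees

109.8 degrees


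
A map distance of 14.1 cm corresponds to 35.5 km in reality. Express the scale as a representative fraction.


ground = 35.5 km = 3550000 cm; RF denominator = ground / map = 3550000 / 14.1 ≈ 251773; RF = 1:251773

1:251773


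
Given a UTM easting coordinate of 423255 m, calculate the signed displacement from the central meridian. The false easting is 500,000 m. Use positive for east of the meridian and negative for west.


displacement = 423255 - 500000 = -76745 m

-76745 m


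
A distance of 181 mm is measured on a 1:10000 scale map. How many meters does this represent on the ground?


ground = 181 mm * 10000 / 1000 = 1810.0 m

1810.0 m


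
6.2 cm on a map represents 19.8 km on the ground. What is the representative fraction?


ground = 19.8 km = 1980000 cm; RF denominator = ground / map = 1980000 / 6.2 ≈ 319355; RF = 1:319355

1:319355


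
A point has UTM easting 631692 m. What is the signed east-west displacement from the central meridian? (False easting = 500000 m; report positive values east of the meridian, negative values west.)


displacement = 631692 - 500000 = 131692 m

131692 m


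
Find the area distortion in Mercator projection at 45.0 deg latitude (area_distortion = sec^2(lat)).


area_distortion = 1/cos^2(45.0) = 2.0

2.0


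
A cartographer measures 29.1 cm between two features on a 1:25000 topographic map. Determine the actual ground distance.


ground = 29.1 cm * 25000 / 100 = 7275.0 m = 7.275 km

7.275 km


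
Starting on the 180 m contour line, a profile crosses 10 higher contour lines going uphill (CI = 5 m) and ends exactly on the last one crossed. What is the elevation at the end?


elevation = 180 + 10 * 5 = 230 m

230 m


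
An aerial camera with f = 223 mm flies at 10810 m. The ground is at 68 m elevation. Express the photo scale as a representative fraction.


scale = f / (H - h) = 223 mm / 10742 m = 223 / 10742000 = 1:48170

1:48170


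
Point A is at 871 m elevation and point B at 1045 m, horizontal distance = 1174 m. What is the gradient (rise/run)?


gradient = (1045 - 871) / 1174 = 174 / 1174 = 0.1482

0.1482


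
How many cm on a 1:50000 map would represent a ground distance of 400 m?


map_cm = 400 * 100 / 50000 = 0.8 cm

0.8 cm


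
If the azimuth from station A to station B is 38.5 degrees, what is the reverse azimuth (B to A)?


back azimuth = (38.5 + 180) mod 360 = 218.5 degrees

218.5 degrees


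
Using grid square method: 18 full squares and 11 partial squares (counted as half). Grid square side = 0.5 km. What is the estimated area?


effective squares = 18 + 11 * 0.5 = 23.5
area = 23.5 * 0.25 = 5.875 km^2

5.875 km^2


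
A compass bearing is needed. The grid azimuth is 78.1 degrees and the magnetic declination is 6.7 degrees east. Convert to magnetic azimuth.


magnetic azimuth = grid azimuth - declination (east +ve)
mag_az = 78.1 - 6.7 = 71.4 degrees

71.4 degrees


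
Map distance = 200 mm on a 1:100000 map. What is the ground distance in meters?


ground = 200 mm * 100000 / 1000 = 20000.0 m

20000.0 m


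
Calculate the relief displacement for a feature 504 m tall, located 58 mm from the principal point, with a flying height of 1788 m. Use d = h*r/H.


d = h * r / H = 504 * 58 / 1788 = 16.35 mm

16.35 mm


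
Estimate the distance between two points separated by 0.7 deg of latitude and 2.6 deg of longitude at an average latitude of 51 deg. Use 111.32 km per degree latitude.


dlat_km = 0.7 * 111.32 = 77.924
dlon_km = 2.6 * 111.32 * cos(51) ≈ 182.145
dist = sqrt(77.924^2 + 182.145^2) ≈ 198.1 km

198.1 km


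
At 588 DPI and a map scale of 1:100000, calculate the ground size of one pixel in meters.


pixel_cm = 2.54 / 588 ≈ 0.00432 cm
ground = pixel_cm * 100000 / 100 = 2.54 * 100000 / (588 * 100) = 254000 / 58800 ≈ 4.32 m

4.32 m


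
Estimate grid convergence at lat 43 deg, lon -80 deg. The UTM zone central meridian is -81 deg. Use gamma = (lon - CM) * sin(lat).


gamma = (-80 - -81) * sin(43) = 1 * 0.681998 = 0.682 degrees

0.682 degrees


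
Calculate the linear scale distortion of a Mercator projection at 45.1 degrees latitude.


SF = 1 / cos(45.1) = 1 / 0.705872 = 1.417

1.417


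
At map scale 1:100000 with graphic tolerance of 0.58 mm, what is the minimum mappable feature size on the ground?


ground = 0.58 mm * 100000 / 1000 = 58.0 m

58.0 m


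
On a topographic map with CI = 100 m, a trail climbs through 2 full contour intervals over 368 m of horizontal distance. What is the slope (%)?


elevation change = 2 * 100 = 200 m
slope = 200 / 368 * 100 = 54.3%

54.3%


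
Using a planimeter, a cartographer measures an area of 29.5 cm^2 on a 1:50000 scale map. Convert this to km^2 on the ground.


ground_area = 29.5 * (50000/100)^2 = 7375000.0 m^2 = 7.375 km^2

7.375 km^2


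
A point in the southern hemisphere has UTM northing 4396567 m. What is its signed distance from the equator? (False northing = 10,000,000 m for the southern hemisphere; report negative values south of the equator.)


For southern: actual = 4396567 - 10000000 = -5603433 m

-5603433 m


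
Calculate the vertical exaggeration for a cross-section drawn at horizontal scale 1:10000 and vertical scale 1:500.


VE = horizontal_scale / vertical_scale = 10000 / 500 = 20.0

20.0x


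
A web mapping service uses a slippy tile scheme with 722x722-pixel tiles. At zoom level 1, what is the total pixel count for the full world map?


tiles per axis = 2^1 = 2
total tiles = 2^2 = 4
pixels per axis = 2 * 722 = 1444
total pixels = 1444^2 = 2085136

2085136 pixels


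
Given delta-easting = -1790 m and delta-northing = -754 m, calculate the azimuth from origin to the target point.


az = atan2(-1790, -754) = -112.8 deg
adjusted to 0-360: 247.2 degrees

247.2 degrees


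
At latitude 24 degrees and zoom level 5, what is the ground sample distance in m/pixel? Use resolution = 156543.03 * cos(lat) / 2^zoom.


res = 156543.03 * cos(24) / 2^5 = 156543.03 * 0.91354546 / 32 = 4469.04 m/pixel

4469.04 m/pixel


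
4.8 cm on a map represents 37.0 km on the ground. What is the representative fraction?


ground = 37.0 km = 3700000 cm; RF denominator = ground / map = 3700000 / 4.8 ≈ 770833; RF = 1:770833

1:770833


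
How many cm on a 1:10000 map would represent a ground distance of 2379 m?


map_cm = 2379 * 100 / 10000 = 23.79 cm

23.79 cm


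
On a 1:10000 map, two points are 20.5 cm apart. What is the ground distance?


ground = 20.5 cm * 10000 / 100 = 2050.0 m = 2.05 km

2.05 km


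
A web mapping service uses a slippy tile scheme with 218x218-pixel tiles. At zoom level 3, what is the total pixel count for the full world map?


tiles per axis = 2^3 = 8
total tiles = 8^2 = 64
pixels per axis = 8 * 218 = 1744
total pixels = 1744^2 = 3041536

3041536 pixels


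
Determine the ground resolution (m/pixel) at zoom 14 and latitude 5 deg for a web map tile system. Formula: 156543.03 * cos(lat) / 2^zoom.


res = 156543.03 * cos(5) / 2^14 = 156543.03 * 0.9961947 / 16384 = 9.52 m/pixel

9.52 m/pixel


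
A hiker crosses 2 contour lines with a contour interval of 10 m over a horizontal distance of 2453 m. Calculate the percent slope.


elevation change = 2 * 10 = 20 m
slope = 20 / 2453 * 100 = 0.8%

0.8%


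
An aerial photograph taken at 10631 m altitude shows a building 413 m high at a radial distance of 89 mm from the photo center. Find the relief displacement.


d = h * r / H = 413 * 89 / 10631 = 3.46 mm

3.46 mm


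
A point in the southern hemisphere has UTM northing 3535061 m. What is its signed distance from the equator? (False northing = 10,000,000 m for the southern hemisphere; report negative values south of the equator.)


For southern: actual = 3535061 - 10000000 = -6464939 m

-6464939 m


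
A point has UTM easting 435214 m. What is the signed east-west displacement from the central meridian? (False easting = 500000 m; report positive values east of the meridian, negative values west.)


displacement = 435214 - 500000 = -64786 m

-64786 m


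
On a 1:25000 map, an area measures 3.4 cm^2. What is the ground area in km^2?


ground_area = 3.4 * (25000/100)^2 = 212500.0 m^2 = 0.2125 km^2 ≈ 0.213 km^2

0.213 km^2


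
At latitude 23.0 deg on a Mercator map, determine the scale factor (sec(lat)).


SF = 1 / cos(23.0) = 1 / 0.920505 = 1.086

1.086


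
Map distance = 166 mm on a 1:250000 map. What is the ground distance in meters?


ground = 166 mm * 250000 / 1000 = 41500.0 m

41500.0 m


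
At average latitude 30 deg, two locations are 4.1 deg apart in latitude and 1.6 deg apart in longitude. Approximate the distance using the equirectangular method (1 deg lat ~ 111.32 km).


dlat_km = 4.1 * 111.32 = 456.412
dlon_km = 1.6 * 111.32 * cos(30) ≈ 154.25
dist = sqrt(456.412^2 + 154.25^2) ≈ 481.8 km

481.8 km


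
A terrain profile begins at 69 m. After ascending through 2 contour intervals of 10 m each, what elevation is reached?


elevation = 69 + 2 * 10 = 89 m

89 m


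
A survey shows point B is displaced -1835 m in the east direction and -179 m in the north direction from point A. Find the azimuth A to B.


az = atan2(-1835, -179) = -95.6 deg
adjusted to 0-360: 264.4 degrees

264.4 degrees


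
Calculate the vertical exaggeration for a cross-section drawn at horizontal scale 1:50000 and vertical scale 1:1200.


VE = horizontal_scale / vertical_scale = 50000 / 1200 ≈ 41.7

41.7x


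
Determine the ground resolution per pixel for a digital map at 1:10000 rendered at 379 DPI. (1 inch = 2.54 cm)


pixel_cm = 2.54 / 379 ≈ 0.006702 cm
ground = pixel_cm * 10000 / 100 = 2.54 * 10000 / (379 * 100) = 25400 / 37900 ≈ 0.67 m

0.67 m


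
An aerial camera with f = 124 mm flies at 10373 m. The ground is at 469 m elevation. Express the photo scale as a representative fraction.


scale = f / (H - h) = 124 mm / 9904 m = 124 / 9904000 = 1:79871

1:79871


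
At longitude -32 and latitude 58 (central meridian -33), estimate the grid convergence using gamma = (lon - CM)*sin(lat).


gamma = (-32 - -33) * sin(58) = 1 * 0.848048 = 0.848 degrees

0.848 degrees


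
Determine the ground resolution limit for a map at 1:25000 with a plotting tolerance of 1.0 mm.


ground = 1.0 mm * 25000 / 1000 = 25.0 m

25.0 m


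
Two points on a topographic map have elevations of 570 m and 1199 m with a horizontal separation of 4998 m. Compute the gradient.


gradient = (1199 - 570) / 4998 = 629 / 4998 = 0.1259

0.1259


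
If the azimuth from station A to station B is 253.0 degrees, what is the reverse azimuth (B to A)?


back azimuth = (253.0 + 180) mod 360 = 73.0 degrees

73.0 degrees


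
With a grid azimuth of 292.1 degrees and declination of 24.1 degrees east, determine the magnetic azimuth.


magnetic azimuth = grid azimuth - declination (east +ve)
mag_az = 292.1 - 24.1 = 268.0 degrees

268.0 degrees


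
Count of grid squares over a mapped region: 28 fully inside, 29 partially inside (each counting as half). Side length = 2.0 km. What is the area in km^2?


effective squares = 28 + 29 * 0.5 = 42.5
area = 42.5 * 4.0 = 170.0 km^2

170.0 km^2


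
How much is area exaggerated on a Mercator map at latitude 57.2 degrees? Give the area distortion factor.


area_distortion = 1/cos^2(57.2) = 3.408

3.408


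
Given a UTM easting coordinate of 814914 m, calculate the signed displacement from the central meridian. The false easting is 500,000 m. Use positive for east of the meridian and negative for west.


displacement = 814914 - 500000 = 314914 m

314914 m


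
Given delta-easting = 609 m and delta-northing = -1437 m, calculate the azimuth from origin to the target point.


az = atan2(609, -1437) = 157.0 deg
adjusted to 0-360: 157.0 degrees

157.0 degrees


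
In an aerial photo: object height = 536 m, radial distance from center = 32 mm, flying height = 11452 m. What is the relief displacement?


d = h * r / H = 536 * 32 / 11452 = 1.5 mm

1.5 mm


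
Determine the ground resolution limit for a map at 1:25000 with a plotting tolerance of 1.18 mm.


ground = 1.18 mm * 25000 / 1000 = 29.5 m

29.5 m


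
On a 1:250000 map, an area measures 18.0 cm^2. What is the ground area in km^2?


ground_area = 18.0 * (250000/100)^2 = 112500000.0 m^2 = 112.5 km^2

112.5 km^2


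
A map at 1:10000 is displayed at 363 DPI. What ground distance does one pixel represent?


pixel_cm = 2.54 / 363 ≈ 0.006997 cm
ground = pixel_cm * 10000 / 100 = 2.54 * 10000 / (363 * 100) = 25400 / 36300 ≈ 0.7 m

0.7 m


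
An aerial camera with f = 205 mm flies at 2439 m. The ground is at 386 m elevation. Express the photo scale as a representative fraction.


scale = f / (H - h) = 205 mm / 2053 m = 205 / 2053000 = 1:10015

1:10015


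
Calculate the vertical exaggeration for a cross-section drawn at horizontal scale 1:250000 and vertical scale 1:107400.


VE = horizontal_scale / vertical_scale = 250000 / 107400 ≈ 2.3

2.3x


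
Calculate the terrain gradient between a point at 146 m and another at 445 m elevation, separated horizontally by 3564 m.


gradient = (445 - 146) / 3564 = 299 / 3564 = 0.0839

0.0839


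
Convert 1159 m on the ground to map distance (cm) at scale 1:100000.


map_cm = 1159 * 100 / 100000 = 1.159 cm ≈ 1.16 cm

1.16 cm


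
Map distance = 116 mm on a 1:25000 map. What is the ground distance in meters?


ground = 116 mm * 25000 / 1000 = 2900.0 m

2900.0 m


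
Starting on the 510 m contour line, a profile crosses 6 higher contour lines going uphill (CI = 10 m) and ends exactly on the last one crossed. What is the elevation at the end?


elevation = 510 + 6 * 10 = 570 m

570 m


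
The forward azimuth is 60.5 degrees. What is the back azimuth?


back azimuth = (60.5 + 180) mod 360 = 240.5 degrees

240.5 degrees


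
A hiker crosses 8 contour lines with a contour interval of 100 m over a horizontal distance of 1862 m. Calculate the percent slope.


elevation change = 8 * 100 = 800 m
slope = 800 / 1862 * 100 = 43.0%

43.0%


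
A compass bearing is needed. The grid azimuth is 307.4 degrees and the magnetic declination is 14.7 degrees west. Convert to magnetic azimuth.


magnetic azimuth = grid azimuth - declination (east +ve)
mag_az = 307.4 - -14.7 = 322.1 degrees

322.1 degrees


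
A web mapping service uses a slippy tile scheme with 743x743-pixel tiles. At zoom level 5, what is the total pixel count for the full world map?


tiles per axis = 2^5 = 32
total tiles = 32^2 = 1024
pixels per axis = 32 * 743 = 23776
total pixels = 23776^2 = 565298176

565298176 pixels


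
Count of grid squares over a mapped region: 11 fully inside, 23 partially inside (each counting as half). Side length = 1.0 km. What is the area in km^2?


effective squares = 11 + 23 * 0.5 = 22.5
area = 22.5 * 1.0 = 22.5 km^2

22.5 km^2


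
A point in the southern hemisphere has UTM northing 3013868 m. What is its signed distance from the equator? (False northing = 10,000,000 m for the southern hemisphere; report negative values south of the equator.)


For southern: actual = 3013868 - 10000000 = -6986132 m

-6986132 m


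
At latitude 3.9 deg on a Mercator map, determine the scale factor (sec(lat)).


SF = 1 / cos(3.9) = 1 / 0.997684 = 1.002

1.002


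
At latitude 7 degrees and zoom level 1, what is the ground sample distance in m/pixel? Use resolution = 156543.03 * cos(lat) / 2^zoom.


res = 156543.03 * cos(7) / 2^1 = 156543.03 * 0.99254615 / 2 = 77688.09 m/pixel

77688.09 m/pixel


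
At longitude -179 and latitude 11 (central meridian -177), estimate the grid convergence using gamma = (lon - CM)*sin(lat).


gamma = (-179 - -177) * sin(11) = -2 * 0.190809 = -0.382 degrees

-0.382 degrees


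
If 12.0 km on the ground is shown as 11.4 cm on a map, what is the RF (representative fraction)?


ground = 12.0 km = 1200000 cm; RF denominator = ground / map = 1200000 / 11.4 ≈ 105263; RF = 1:105263

1:105263
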